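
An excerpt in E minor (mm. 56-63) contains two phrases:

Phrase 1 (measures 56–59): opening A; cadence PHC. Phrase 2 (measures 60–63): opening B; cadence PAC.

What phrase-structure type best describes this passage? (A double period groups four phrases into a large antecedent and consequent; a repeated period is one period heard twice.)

contrasting period

Phrase 1 ends with a Phrygian half cadence (weaker) and phrase 2 with a perfect authentic cadence (stronger): antecedent + consequent = a period.
The two phrases open with different material (A / B), so the period is contrasting.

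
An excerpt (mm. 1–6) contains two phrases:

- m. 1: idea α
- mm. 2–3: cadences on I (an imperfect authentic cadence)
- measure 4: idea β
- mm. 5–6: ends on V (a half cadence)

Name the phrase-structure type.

The second phrase closes with a half cadence, which is not stronger than the first phrase's imperfect authentic cadence; without a weak→strong cadential pair there is no antecedent–consequent relationship, so this is a phrase group rather than a period.

phrase group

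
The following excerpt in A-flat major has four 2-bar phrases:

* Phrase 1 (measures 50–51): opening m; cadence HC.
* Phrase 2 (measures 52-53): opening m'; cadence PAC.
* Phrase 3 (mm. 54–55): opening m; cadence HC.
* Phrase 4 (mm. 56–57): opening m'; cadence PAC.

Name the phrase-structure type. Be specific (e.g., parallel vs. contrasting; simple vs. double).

The cadence pattern HC–PAC–HC–PAC is weak–strong twice, and phrases 3–4 restate phrases 1–2: a period heard twice, not a double period (which would end weakly at phrase 2).

repeated period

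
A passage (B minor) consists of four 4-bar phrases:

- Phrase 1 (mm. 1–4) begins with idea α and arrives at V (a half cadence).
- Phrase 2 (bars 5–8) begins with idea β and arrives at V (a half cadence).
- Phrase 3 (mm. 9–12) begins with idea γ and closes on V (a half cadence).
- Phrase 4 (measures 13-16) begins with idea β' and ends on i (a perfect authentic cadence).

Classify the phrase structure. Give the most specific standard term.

Four phrases in two halves: the first half (mm. 1-8) ends with a half cadence, the second (bars 9-16) with a perfect authentic cadence — a large antecedent–consequent pair, i.e. a double period.
Phrase 3 begins with different material from phrase 1, making it contrasting.

contrasting double period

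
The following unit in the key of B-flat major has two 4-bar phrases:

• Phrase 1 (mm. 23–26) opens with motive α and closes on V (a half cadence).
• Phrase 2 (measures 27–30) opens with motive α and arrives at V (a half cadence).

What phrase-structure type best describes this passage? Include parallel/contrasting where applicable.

Both phrases have the same opening (α) and the same cadence (half cadence): the second is a restatement, not a consequent, so this is a repeated phrase rather than a period.

repeated phrase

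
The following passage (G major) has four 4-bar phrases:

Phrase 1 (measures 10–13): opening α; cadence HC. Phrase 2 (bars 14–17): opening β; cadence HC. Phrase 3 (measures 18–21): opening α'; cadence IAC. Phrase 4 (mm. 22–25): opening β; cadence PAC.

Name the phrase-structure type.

parallel double period

Four phrases in two halves: the first half (bars 10-17) ends with a half cadence, the second (mm. 18-25) with a perfect authentic cadence — a large antecedent–consequent pair, i.e. a double period.
Phrase 3 begins with the same material as phrase 1, making it parallel.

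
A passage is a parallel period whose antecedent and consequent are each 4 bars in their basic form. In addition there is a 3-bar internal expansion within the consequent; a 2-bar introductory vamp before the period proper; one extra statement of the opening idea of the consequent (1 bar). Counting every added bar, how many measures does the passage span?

Basic parallel period: 4 + 4 = 8 bars.
8 (basic form) + 3 (internal expansion) + 2 (introduction) + 1 (extra statement) = 14.

14 measures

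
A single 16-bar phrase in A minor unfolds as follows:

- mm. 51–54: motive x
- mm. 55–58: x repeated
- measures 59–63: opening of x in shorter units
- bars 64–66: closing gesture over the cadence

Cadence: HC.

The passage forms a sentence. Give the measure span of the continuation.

After the presentation (mm. 51–58), the continuation covers the fragmentation through the cadence: mm. 59–66.

measures 59–66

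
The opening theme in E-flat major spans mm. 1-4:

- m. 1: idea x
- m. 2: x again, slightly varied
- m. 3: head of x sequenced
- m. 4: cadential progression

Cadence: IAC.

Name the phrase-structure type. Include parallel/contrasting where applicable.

Basic idea (m. 1) + its repetition (measure 2) form the presentation; fragmentation and cadence (mm. 3-4) form the continuation — the 4-bar whole is a sentence.

sentence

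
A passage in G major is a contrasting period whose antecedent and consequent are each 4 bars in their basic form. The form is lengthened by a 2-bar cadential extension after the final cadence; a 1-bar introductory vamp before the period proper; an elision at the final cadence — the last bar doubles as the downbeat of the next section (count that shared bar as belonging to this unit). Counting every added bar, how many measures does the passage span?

11 measures

Basic contrasting period: 4 + 4 = 8 bars.
8 (basic form) + 2 (cadential extension) + 1 (introduction) = 11.
The elision shares a bar with the next section but does not change this unit's count.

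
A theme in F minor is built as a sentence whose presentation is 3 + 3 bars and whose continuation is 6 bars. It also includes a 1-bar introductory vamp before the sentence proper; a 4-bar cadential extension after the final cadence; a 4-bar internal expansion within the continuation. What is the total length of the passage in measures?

21 measures

Basic sentence: 3 + 3 + 6 = 12 bars.
12 (basic form) + 1 (introduction) + 4 (cadential extension) + 4 (internal expansion) = 21.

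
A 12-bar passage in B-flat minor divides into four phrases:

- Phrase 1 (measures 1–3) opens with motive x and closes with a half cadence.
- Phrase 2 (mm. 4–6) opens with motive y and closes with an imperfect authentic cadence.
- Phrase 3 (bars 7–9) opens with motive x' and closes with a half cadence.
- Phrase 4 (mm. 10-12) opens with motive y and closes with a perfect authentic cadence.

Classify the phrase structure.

Four phrases in two halves: the first half (measures 1-6) ends with an imperfect authentic cadence, the second (mm. 7–12) with a perfect authentic cadence — a large antecedent–consequent pair, i.e. a double period.
Phrase 3 begins with the same material as phrase 1, making it parallel.

parallel double period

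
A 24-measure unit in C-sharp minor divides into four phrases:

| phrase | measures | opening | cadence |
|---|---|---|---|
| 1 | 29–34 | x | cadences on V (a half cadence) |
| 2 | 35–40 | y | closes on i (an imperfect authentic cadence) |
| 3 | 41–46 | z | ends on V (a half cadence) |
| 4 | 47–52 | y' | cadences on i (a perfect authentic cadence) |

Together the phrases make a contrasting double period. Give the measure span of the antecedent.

measures 29–40

In a double period the first pair of phrases (ending imperfect authentic cadence) is the large antecedent and the second pair (ending perfect authentic cadence) is the large consequent; the antecedent is measures 29–40.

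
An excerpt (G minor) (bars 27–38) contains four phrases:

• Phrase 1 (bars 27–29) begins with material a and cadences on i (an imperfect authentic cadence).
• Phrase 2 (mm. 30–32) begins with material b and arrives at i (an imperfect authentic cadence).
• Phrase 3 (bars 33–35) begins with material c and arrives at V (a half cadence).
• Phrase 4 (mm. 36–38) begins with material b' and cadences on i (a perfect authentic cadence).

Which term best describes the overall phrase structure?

Four phrases in two halves: the first half (mm. 27–32) ends with an imperfect authentic cadence, the second (mm. 33-38) with a perfect authentic cadence — a large antecedent–consequent pair, i.e. a double period.
Phrase 3 begins with different material from phrase 1, making it contrasting.

contrasting double period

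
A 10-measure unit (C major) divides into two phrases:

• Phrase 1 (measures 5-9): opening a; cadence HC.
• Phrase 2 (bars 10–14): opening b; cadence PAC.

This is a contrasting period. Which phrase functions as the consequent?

phrase 2

The phrase ending with the weaker cadence (half cadence) is the antecedent; the one ending more conclusively (perfect authentic cadence) is the consequent. The consequent is phrase 2.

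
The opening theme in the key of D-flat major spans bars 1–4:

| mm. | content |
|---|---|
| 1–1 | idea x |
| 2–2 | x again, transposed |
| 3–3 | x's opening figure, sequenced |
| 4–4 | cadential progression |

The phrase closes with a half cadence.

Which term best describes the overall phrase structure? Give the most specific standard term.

Basic idea (measure 1) + its repetition (bar 2) form the presentation; fragmentation and cadence (measures 3–4) form the continuation — the 4-bar whole is a sentence.

sentence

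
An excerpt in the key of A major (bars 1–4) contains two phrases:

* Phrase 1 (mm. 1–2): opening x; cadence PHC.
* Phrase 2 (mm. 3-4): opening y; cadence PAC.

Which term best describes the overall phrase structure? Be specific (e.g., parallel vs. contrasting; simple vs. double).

contrasting period

Phrase 1 ends with a Phrygian half cadence (weaker) and phrase 2 with a perfect authentic cadence (stronger): antecedent + consequent = a period.
The two phrases open with different material (x / y), so the period is contrasting.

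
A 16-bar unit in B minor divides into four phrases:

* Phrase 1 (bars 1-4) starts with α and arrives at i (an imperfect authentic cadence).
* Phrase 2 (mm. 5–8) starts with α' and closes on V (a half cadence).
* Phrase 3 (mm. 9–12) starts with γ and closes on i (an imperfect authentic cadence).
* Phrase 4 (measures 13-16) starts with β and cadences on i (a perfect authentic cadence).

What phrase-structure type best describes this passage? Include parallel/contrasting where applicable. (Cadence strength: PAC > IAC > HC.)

contrasting double period

Four phrases in two halves: the first half (mm. 1-8) ends with a half cadence, the second (measures 9–16) with a perfect authentic cadence — a large antecedent–consequent pair, i.e. a double period.
Phrase 3 begins with different material from phrase 1, making it contrasting.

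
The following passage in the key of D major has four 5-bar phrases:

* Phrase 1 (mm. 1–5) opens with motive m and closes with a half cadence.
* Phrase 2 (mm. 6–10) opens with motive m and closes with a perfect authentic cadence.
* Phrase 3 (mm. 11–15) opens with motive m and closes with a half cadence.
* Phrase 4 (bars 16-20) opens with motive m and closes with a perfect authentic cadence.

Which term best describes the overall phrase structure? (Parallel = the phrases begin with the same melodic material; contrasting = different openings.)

repeated period

The cadence pattern HC–PAC–HC–PAC is weak–strong twice, and phrases 3–4 restate phrases 1–2: a period heard twice, not a double period (which would end weakly at phrase 2).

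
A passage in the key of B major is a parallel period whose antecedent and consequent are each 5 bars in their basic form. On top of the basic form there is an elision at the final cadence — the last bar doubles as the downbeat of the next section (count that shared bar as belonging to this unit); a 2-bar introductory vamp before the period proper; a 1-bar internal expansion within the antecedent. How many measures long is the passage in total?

Basic parallel period: 5 + 5 = 10 bars.
10 (basic form) + 2 (introduction) + 1 (internal expansion) = 13.
The elision shares a bar with the next section but does not change this unit's count.

13 measures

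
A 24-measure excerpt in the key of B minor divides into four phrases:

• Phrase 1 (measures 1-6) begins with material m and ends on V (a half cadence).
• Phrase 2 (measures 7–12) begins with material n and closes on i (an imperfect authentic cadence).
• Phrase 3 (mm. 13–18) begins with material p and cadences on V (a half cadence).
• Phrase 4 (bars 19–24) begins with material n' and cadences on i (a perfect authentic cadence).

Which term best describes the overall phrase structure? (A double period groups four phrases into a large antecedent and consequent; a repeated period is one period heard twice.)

contrasting double period

Four phrases in two halves: the first half (bars 1-12) ends with an imperfect authentic cadence, the second (bars 13–24) with a perfect authentic cadence — a large antecedent–consequent pair, i.e. a double period.
Phrase 3 begins with different material from phrase 1, making it contrasting.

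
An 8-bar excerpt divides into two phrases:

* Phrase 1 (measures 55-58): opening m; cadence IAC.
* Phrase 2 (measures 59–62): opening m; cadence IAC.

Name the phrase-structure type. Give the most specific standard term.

Both phrases have the same opening (m) and the same cadence (imperfect authentic cadence): the second is a restatement, not a consequent, so this is a repeated phrase rather than a period.

repeated phrase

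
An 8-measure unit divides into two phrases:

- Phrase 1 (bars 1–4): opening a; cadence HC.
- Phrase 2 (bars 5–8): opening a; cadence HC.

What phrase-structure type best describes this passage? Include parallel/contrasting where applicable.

repeated phrase

Both phrases have the same opening (a) and the same cadence (half cadence): the second is a restatement, not a consequent, so this is a repeated phrase rather than a period.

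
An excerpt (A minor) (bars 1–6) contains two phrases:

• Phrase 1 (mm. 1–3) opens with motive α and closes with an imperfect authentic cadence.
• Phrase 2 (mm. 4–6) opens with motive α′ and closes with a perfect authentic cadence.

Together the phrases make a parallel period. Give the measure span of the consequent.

The phrase ending with the weaker cadence (imperfect authentic cadence) is the antecedent; the one ending more conclusively (perfect authentic cadence) is the consequent. The consequent is measures 4–6.

measures 4–6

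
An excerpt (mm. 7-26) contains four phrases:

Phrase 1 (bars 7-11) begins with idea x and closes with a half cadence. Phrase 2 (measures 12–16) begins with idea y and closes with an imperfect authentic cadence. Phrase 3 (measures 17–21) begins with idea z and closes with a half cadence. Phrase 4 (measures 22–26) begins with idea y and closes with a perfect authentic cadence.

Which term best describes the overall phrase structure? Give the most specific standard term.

contrasting double period

Four phrases in two halves: the first half (bars 7–16) ends with an imperfect authentic cadence, the second (measures 17–26) with a perfect authentic cadence — a large antecedent–consequent pair, i.e. a double period.
Phrase 3 begins with different material from phrase 1, making it contrasting.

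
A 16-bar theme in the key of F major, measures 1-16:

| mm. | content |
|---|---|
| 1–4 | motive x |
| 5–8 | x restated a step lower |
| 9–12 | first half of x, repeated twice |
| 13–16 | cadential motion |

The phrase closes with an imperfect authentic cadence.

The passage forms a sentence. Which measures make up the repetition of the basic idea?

The presentation of a sentence is the basic idea (bars 1–4) plus its repetition (measures 5-8); the repetition of the basic idea is therefore bars 5–8.

measures 5–8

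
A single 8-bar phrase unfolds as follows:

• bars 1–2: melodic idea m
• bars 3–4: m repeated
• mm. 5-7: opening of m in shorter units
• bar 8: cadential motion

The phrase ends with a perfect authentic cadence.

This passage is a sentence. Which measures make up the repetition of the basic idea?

The presentation of a sentence is the basic idea (bars 1–2) plus its repetition (bars 3–4); the repetition of the basic idea is therefore bars 3–4.

measures 3–4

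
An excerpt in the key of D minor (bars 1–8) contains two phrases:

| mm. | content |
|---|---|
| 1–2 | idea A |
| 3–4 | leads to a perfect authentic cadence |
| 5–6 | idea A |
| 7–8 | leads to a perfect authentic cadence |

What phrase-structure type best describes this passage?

repeated phrase

Both phrases have the same opening (A) and the same cadence (perfect authentic cadence): the second is a restatement, not a consequent, so this is a repeated phrase rather than a period.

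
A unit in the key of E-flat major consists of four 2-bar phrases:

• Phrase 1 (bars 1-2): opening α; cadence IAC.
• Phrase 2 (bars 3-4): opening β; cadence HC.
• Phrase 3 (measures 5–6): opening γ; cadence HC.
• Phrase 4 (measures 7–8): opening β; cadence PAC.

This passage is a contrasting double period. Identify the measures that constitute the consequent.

In a double period the four phrases pair into a large antecedent (phrases 1–2, ending half cadence) and a large consequent (phrases 3–4, ending perfect authentic cadence). The consequent spans bars 5–8.

measures 5–8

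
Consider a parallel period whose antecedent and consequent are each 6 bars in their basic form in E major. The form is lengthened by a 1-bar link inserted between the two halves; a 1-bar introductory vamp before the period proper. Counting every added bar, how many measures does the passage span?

14 measures

Basic parallel period: 6 + 6 = 12 bars.
12 (basic form) + 1 (link) + 1 (introduction) = 14.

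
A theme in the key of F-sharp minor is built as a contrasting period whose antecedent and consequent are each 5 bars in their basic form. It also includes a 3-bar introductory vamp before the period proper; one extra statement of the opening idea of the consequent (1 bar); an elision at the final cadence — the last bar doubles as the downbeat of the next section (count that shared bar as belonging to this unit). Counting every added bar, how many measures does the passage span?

14 measures

Basic contrasting period: 5 + 5 = 10 bars.
10 (basic form) + 3 (introduction) + 1 (extra statement) = 14.
The elision shares a bar with the next section but does not change this unit's count.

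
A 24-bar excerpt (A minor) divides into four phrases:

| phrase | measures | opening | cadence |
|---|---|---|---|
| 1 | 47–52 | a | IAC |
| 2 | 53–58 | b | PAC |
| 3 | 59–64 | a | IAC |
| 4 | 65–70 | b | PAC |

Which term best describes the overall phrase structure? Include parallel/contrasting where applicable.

repeated period

The cadence pattern IAC–PAC–IAC–PAC is weak–strong twice, and phrases 3–4 restate phrases 1–2: a period heard twice, not a double period (which would end weakly at phrase 2).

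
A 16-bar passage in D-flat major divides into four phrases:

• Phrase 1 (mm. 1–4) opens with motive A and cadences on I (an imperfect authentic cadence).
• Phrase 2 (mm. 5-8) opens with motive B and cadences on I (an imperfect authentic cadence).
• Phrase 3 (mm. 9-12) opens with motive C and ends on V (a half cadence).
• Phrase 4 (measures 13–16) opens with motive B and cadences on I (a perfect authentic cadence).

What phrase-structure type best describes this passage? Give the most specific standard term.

Four phrases in two halves: the first half (mm. 1–8) ends with an imperfect authentic cadence, the second (bars 9–16) with a perfect authentic cadence — a large antecedent–consequent pair, i.e. a double period.
Phrase 3 begins with different material from phrase 1, making it contrasting.

contrasting double period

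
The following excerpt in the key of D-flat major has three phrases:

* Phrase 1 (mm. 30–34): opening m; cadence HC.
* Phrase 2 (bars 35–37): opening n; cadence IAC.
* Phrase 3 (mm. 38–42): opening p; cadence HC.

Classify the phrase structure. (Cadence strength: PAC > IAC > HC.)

The final phrase closes with a half cadence, which is not stronger than the preceding imperfect authentic cadence; the 3 phrases lack an overall antecedent–consequent design and so form a phrase group.

phrase group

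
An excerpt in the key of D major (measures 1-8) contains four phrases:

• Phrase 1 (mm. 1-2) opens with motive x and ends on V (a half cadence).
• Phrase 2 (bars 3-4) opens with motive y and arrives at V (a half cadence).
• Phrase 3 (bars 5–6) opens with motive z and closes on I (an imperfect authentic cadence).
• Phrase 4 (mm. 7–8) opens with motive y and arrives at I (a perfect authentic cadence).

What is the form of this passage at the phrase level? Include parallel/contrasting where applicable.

contrasting double period

Four phrases in two halves: the first half (measures 1-4) ends with a half cadence, the second (measures 5–8) with a perfect authentic cadence — a large antecedent–consequent pair, i.e. a double period.
Phrase 3 begins with different material from phrase 1, making it contrasting.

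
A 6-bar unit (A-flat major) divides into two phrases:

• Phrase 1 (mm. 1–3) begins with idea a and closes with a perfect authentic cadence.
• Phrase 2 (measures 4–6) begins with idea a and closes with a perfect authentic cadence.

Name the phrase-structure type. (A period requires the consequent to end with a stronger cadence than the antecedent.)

repeated phrase

Both phrases have the same opening (a) and the same cadence (perfect authentic cadence): the second is a restatement, not a consequent, so this is a repeated phrase rather than a period.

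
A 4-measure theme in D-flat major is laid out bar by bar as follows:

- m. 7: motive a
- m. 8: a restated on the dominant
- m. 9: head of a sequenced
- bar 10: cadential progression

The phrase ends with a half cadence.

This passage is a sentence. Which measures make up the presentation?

The presentation of a sentence is the basic idea (bar 7) plus its repetition (bar 8); the presentation is therefore bars 7-8.

measures 7–8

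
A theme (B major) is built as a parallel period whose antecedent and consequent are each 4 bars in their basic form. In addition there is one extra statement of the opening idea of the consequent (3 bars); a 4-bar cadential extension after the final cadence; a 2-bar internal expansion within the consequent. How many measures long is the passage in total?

17 measures

Basic parallel period: 4 + 4 = 8 bars.
8 (basic form) + 3 (extra statement) + 4 (cadential extension) + 2 (internal expansion) = 17.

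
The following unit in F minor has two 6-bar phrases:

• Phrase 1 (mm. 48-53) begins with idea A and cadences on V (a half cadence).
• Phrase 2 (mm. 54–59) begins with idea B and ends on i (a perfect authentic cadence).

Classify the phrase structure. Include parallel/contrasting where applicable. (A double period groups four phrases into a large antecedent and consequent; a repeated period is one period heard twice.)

Phrase 1 ends with a half cadence (weaker) and phrase 2 with a perfect authentic cadence (stronger): antecedent + consequent = a period.
The two phrases open with different material (A / B), so the period is contrasting.

contrasting period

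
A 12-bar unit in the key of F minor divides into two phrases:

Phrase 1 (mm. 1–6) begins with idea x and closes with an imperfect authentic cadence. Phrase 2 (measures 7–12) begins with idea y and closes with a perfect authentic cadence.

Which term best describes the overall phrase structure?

contrasting period

Phrase 1 ends with an imperfect authentic cadence (weaker) and phrase 2 with a perfect authentic cadence (stronger): antecedent + consequent = a period.
The two phrases open with different material (x / y), so the period is contrasting.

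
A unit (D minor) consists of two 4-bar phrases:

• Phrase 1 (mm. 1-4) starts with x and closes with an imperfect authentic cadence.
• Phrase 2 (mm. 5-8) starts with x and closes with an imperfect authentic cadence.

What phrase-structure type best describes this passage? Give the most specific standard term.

Both phrases have the same opening (x) and the same cadence (imperfect authentic cadence): the second is a restatement, not a consequent, so this is a repeated phrase rather than a period.

repeated phrase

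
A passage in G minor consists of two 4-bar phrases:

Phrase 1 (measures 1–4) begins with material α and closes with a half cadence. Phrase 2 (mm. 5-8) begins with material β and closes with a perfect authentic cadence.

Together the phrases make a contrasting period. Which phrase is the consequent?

The phrase ending with the weaker cadence (half cadence) is the antecedent; the one ending more conclusively (perfect authentic cadence) is the consequent. The consequent is phrase 2.

phrase 2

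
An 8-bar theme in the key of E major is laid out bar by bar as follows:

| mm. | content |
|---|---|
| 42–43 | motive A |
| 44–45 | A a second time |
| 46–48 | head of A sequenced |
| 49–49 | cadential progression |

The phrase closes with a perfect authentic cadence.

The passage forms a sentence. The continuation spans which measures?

measures 46–49

After the presentation (bars 42-45), the continuation covers the fragmentation through the cadence: bars 46–49.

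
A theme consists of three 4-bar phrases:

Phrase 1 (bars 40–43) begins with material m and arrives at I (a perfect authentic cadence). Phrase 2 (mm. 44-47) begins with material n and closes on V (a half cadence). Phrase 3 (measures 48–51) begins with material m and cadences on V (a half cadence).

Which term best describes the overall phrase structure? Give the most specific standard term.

phrase group

The final phrase closes with a half cadence, which is not stronger than the preceding half cadence; the 3 phrases lack an overall antecedent–consequent design and so form a phrase group.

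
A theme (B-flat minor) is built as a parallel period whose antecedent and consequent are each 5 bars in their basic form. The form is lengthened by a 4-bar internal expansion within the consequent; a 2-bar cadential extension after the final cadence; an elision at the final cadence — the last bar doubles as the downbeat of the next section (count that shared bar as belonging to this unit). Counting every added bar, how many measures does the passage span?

Basic parallel period: 5 + 5 = 10 bars.
10 (basic form) + 4 (internal expansion) + 2 (cadential extension) = 16.
The elision shares a bar with the next section but does not change this unit's count.

16 measures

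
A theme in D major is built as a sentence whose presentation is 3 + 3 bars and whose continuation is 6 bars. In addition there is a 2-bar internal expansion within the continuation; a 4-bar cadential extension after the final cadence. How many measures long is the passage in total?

Basic sentence: 3 + 3 + 6 = 12 bars.
12 (basic form) + 2 (internal expansion) + 4 (cadential extension) = 18.

18 measures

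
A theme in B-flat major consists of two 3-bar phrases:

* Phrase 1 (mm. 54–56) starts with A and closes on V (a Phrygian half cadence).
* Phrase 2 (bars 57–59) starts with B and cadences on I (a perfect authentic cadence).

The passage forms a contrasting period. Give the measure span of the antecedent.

The phrase ending with the weaker cadence (Phrygian half cadence) is the antecedent; the one ending more conclusively (perfect authentic cadence) is the consequent. The antecedent is measures 54–56.

measures 54–56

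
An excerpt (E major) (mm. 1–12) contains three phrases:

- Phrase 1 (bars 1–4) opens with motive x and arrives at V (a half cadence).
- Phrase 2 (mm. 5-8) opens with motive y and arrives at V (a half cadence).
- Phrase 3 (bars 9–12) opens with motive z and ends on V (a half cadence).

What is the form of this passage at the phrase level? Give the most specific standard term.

phrase group

The final phrase closes with a half cadence, which is not stronger than the preceding half cadence; the 3 phrases lack an overall antecedent–consequent design and so form a phrase group.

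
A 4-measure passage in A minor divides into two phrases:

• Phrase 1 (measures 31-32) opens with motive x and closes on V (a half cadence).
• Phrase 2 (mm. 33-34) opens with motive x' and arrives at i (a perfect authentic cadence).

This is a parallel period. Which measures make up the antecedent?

The phrase ending with the weaker cadence (half cadence) is the antecedent; the one ending more conclusively (perfect authentic cadence) is the consequent. The antecedent is measures 31–32.

measures 31–32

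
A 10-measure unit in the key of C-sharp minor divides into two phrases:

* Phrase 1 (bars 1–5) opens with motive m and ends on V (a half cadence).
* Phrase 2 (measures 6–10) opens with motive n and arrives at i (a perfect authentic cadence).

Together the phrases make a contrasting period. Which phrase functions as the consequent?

The phrase ending with the weaker cadence (half cadence) is the antecedent; the one ending more conclusively (perfect authentic cadence) is the consequent. The consequent is phrase 2.

phrase 2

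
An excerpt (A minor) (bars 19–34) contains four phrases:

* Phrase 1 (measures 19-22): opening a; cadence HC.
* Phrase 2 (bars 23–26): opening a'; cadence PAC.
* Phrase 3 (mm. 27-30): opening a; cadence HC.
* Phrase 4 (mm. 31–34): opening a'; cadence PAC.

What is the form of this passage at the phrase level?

repeated period

The cadence pattern HC–PAC–HC–PAC is weak–strong twice, and phrases 3–4 restate phrases 1–2: a period heard twice, not a double period (which would end weakly at phrase 2).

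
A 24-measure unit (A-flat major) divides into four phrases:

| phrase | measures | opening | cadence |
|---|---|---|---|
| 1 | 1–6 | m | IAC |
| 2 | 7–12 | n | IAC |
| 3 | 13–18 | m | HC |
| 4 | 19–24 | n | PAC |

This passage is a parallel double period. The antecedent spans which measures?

In a double period the four phrases pair into a large antecedent (phrases 1–2, ending imperfect authentic cadence) and a large consequent (phrases 3–4, ending perfect authentic cadence). The antecedent spans bars 1–12.

measures 1–12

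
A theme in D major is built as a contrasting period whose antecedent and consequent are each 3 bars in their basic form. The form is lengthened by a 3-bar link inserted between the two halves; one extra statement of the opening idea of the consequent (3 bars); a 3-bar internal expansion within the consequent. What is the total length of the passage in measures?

Basic contrasting period: 3 + 3 = 6 bars.
6 (basic form) + 3 (link) + 3 (extra statement) + 3 (internal expansion) = 15.

15 measures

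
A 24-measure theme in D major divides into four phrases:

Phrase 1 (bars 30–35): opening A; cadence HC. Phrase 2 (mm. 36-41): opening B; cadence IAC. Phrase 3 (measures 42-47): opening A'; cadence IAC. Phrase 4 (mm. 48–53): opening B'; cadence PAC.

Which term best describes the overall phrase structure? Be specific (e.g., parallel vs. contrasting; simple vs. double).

parallel double period

Four phrases in two halves: the first half (measures 30-41) ends with an imperfect authentic cadence, the second (measures 42–53) with a perfect authentic cadence — a large antecedent–consequent pair, i.e. a double period.
Phrase 3 begins with the same material as phrase 1, making it parallel.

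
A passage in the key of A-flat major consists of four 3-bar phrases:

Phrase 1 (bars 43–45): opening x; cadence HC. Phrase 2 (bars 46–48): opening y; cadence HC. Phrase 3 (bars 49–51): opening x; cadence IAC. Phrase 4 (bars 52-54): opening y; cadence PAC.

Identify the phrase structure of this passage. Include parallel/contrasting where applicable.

Four phrases in two halves: the first half (mm. 43–48) ends with a half cadence, the second (mm. 49–54) with a perfect authentic cadence — a large antecedent–consequent pair, i.e. a double period.
Phrase 3 begins with the same material as phrase 1, making it parallel.

parallel double period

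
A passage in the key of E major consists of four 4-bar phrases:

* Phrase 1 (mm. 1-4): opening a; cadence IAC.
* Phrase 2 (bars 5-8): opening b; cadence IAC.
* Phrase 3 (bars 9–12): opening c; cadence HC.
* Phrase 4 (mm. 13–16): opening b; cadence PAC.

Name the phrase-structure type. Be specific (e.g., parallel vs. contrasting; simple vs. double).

Four phrases in two halves: the first half (bars 1-8) ends with an imperfect authentic cadence, the second (mm. 9–16) with a perfect authentic cadence — a large antecedent–consequent pair, i.e. a double period.
Phrase 3 begins with different material from phrase 1, making it contrasting.

contrasting double period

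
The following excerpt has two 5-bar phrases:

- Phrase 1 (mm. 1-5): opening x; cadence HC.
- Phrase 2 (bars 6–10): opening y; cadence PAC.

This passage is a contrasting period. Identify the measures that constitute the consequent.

measures 6–10

The antecedent is the phrase ending with the weaker cadence (half cadence, phrase 1) and the consequent the one ending more conclusively (perfect authentic cadence, phrase 2); the consequent is bars 6–10.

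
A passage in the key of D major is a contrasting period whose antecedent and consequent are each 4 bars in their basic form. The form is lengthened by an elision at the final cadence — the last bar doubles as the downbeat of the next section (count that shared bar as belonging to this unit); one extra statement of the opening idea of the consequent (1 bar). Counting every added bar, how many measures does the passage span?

Basic contrasting period: 4 + 4 = 8 bars.
8 (basic form) + 1 (extra statement) = 9.
The elision shares a bar with the next section but does not change this unit's count.

9 measures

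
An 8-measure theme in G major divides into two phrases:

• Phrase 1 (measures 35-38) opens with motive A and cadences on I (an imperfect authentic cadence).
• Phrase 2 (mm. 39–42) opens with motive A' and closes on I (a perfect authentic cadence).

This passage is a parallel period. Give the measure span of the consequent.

measures 39–42

The antecedent is the phrase ending with the weaker cadence (imperfect authentic cadence, phrase 1) and the consequent the one ending more conclusively (perfect authentic cadence, phrase 2); the consequent is mm. 39-42.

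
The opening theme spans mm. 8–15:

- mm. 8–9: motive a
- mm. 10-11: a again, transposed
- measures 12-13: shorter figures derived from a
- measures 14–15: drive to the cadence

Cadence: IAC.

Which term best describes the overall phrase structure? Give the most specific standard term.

sentence

Basic idea (measures 8–9) + its repetition (measures 10–11) form the presentation; fragmentation and cadence (measures 12–15) form the continuation — the 8-bar whole is a sentence.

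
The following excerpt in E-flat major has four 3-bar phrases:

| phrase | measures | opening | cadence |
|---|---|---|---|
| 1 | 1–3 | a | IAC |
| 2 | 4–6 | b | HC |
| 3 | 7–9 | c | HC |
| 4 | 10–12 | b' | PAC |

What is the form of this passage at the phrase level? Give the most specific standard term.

contrasting double period

Four phrases in two halves: the first half (mm. 1-6) ends with a half cadence, the second (bars 7–12) with a perfect authentic cadence — a large antecedent–consequent pair, i.e. a double period.
Phrase 3 begins with different material from phrase 1, making it contrasting.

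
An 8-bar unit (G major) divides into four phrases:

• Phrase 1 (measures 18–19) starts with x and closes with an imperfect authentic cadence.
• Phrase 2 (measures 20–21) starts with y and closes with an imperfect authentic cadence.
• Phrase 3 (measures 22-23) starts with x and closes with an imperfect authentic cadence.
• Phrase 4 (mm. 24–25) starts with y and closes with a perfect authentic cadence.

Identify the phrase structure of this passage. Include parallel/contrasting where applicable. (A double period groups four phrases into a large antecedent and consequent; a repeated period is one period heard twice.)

parallel double period

Four phrases in two halves: the first half (bars 18–21) ends with an imperfect authentic cadence, the second (mm. 22–25) with a perfect authentic cadence — a large antecedent–consequent pair, i.e. a double period.
Phrase 3 begins with the same material as phrase 1, making it parallel.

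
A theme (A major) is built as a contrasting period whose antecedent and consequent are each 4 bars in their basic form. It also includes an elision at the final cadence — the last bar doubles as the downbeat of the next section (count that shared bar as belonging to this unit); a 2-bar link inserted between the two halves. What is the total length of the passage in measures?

Basic contrasting period: 4 + 4 = 8 bars.
8 (basic form) + 2 (link) = 10.
The elision shares a bar with the next section but does not change this unit's count.

10 measures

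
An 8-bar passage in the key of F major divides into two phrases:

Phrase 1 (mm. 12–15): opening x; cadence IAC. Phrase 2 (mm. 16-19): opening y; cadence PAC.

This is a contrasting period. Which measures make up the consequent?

The phrase ending with the weaker cadence (imperfect authentic cadence) is the antecedent; the one ending more conclusively (perfect authentic cadence) is the consequent. The consequent is measures 16–19.

measures 16–19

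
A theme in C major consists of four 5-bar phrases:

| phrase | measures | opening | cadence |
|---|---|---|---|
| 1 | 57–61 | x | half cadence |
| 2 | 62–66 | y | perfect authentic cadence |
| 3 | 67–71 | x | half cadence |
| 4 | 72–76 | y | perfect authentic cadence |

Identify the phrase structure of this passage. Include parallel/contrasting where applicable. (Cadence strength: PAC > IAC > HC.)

repeated period

The cadence pattern HC–PAC–HC–PAC is weak–strong twice, and phrases 3–4 restate phrases 1–2: a period heard twice, not a double period (which would end weakly at phrase 2).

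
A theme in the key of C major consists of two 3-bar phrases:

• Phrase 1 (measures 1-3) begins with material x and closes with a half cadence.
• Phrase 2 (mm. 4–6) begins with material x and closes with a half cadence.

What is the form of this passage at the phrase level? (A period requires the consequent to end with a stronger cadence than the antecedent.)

Both phrases have the same opening (x) and the same cadence (half cadence): the second is a restatement, not a consequent, so this is a repeated phrase rather than a period.

repeated phrase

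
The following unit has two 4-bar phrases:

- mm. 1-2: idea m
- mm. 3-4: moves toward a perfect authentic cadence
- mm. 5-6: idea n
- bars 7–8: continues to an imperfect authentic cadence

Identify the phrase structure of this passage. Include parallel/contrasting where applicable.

phrase group

The second phrase closes with an imperfect authentic cadence, which is not stronger than the first phrase's perfect authentic cadence; without a weak→strong cadential pair there is no antecedent–consequent relationship, so this is a phrase group rather than a period.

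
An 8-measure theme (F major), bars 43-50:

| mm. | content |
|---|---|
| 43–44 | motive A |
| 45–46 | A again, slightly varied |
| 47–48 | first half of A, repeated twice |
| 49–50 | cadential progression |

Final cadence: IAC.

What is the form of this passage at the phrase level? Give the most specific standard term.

sentence

Basic idea (bars 43–44) + its repetition (measures 45–46) form the presentation; fragmentation and cadence (mm. 47-50) form the continuation — the 8-bar whole is a sentence.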